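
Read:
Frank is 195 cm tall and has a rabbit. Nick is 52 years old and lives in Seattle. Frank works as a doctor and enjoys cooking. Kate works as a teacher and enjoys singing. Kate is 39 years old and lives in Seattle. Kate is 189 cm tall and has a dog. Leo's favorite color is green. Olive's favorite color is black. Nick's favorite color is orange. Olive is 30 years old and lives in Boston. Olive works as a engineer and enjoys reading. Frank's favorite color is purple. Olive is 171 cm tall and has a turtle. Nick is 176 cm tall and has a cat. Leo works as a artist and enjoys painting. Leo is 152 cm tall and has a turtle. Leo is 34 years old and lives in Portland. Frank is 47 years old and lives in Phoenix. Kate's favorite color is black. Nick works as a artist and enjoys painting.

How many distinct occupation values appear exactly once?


Unique occupation values: 3

3


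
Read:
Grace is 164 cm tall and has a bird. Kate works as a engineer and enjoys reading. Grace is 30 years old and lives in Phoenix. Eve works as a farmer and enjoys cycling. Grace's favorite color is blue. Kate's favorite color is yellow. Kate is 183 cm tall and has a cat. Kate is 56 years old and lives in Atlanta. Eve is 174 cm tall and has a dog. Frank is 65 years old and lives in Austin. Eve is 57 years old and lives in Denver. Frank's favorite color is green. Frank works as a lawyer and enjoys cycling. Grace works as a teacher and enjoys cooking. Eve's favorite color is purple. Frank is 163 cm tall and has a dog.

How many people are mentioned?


People: Kate, Grace, Eve, Frank. Count = 4

4


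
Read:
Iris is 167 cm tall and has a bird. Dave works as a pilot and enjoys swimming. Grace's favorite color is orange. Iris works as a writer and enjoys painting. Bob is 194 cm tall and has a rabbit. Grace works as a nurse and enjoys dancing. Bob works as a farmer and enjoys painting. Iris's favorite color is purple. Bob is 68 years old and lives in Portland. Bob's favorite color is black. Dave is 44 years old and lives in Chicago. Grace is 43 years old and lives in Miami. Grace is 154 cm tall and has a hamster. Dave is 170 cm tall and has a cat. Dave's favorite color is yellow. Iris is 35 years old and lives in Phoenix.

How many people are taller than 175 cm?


Taller than 175: 1

1


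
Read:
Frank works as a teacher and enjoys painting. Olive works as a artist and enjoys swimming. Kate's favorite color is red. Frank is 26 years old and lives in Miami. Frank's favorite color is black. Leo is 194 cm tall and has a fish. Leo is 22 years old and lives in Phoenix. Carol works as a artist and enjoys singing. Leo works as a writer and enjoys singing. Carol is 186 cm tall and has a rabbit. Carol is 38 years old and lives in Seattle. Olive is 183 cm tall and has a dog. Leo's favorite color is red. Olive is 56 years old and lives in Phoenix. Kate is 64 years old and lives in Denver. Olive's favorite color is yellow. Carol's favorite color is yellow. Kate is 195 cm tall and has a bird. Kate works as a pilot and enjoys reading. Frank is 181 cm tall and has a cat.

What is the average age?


Sum=206, n=5, avg=41.2

41.2


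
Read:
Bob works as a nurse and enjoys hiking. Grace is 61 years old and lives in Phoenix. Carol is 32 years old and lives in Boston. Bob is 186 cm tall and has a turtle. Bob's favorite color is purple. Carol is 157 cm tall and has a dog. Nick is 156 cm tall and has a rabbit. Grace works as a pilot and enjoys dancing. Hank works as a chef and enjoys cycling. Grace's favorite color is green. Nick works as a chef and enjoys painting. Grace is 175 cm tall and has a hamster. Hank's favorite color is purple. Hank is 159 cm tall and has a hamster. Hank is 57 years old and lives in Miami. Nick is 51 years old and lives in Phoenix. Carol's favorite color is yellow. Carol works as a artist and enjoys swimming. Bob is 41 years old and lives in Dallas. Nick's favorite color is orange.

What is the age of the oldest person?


Oldest: Grace at 61

61


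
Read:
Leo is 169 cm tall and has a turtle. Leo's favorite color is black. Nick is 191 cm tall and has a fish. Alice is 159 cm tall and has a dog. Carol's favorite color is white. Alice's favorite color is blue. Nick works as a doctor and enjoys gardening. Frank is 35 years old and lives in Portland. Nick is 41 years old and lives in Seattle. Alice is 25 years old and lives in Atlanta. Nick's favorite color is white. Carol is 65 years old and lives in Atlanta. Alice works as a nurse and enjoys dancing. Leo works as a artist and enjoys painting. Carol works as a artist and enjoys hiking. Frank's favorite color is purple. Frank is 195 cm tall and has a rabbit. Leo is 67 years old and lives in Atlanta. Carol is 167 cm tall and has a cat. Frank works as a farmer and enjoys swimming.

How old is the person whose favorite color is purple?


Person with favorite color=purple is Frank, age 35

35


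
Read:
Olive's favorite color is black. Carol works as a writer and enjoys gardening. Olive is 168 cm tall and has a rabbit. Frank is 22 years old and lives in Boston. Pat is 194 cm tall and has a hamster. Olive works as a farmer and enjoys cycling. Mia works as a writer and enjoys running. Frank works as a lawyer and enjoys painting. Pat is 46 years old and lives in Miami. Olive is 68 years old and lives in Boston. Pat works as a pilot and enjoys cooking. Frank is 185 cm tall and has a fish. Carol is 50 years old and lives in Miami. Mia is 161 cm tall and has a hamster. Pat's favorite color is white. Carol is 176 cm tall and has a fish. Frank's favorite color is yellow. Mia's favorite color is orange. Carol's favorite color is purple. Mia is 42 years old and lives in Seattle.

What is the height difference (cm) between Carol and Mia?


|176 - 161| = 15

15


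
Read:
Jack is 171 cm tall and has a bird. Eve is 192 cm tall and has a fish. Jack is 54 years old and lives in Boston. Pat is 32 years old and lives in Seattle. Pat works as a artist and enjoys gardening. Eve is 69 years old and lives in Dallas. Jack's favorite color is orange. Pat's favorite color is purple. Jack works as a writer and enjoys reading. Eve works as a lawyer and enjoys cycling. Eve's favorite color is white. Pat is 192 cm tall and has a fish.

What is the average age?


Sum=155, n=3, avg=51.67

51.67


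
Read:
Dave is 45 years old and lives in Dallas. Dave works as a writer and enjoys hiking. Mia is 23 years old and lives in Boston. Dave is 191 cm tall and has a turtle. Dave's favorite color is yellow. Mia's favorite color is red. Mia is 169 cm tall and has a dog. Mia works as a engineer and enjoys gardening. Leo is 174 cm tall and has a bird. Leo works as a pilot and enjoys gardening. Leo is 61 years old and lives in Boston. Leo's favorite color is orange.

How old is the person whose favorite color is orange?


Person with favorite color=orange is Leo, age 61

61


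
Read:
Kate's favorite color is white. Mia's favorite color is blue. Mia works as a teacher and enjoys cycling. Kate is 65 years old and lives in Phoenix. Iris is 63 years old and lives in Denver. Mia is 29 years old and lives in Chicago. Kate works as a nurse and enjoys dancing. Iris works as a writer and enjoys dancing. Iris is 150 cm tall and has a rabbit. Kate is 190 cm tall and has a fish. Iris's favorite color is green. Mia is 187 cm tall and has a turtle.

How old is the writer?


The writer is Iris, age 63

63


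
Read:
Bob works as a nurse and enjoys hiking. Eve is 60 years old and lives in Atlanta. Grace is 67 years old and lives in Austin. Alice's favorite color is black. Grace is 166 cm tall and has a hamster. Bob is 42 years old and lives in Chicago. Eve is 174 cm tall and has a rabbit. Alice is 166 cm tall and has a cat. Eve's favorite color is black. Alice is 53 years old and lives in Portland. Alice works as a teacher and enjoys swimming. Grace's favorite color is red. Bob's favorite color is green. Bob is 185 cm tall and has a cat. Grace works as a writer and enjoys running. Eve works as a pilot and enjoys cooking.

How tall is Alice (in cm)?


Alice is 166 cm tall

166


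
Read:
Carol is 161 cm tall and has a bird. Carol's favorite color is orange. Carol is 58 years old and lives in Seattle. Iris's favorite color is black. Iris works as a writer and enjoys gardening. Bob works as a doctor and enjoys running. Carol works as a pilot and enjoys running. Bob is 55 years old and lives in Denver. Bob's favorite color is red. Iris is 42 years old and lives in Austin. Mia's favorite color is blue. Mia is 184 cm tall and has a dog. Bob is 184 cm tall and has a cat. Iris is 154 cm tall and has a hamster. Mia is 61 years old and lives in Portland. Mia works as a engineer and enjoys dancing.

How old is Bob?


Bob is 55 years old

55


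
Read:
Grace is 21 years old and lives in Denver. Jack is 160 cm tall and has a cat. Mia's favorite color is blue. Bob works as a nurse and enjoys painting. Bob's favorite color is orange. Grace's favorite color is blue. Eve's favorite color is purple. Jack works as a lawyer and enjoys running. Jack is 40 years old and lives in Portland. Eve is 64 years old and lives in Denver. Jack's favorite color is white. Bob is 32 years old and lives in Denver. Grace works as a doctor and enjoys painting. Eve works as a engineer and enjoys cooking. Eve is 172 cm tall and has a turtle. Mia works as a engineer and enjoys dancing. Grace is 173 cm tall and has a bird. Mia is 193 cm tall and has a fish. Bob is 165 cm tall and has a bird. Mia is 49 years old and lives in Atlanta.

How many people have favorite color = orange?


Count: 1

1


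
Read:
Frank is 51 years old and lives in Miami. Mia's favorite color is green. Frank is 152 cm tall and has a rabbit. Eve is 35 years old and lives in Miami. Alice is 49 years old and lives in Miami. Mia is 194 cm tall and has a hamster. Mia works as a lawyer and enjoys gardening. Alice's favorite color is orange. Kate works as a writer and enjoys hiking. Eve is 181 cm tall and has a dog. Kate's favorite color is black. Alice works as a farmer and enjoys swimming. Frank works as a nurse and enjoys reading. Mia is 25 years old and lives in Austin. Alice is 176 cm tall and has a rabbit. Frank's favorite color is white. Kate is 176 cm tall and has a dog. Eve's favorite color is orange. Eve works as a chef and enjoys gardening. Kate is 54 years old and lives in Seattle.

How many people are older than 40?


Filter: 3

3


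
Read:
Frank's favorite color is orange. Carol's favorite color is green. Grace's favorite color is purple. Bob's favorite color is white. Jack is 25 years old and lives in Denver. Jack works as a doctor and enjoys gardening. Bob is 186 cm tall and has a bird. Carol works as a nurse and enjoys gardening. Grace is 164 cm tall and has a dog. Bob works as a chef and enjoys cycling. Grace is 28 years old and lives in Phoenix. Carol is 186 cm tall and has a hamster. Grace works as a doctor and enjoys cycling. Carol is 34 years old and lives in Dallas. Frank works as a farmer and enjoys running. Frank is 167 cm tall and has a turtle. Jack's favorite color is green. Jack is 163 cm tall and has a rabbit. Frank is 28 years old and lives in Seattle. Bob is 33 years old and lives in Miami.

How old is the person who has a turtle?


Person with turtle is Frank, age 28

28


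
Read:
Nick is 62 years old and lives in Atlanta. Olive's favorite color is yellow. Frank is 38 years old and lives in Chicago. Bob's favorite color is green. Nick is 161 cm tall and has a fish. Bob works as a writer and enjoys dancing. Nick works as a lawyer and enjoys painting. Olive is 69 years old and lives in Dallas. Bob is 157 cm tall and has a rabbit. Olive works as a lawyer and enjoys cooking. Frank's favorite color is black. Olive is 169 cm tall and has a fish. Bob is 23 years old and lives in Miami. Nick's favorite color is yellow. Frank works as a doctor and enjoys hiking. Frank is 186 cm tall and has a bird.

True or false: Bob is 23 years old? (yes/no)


Bob is actually 23. yes

yes


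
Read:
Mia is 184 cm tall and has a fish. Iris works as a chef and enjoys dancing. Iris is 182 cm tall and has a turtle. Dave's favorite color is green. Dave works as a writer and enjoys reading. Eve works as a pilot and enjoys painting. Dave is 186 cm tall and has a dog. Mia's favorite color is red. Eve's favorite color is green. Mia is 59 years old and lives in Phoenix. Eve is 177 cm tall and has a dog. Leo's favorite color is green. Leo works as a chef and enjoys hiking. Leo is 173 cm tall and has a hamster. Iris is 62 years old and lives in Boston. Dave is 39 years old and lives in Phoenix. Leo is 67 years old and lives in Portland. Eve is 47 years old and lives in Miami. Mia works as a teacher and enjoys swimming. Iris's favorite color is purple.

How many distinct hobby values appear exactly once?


Unique hobby values: 5

5


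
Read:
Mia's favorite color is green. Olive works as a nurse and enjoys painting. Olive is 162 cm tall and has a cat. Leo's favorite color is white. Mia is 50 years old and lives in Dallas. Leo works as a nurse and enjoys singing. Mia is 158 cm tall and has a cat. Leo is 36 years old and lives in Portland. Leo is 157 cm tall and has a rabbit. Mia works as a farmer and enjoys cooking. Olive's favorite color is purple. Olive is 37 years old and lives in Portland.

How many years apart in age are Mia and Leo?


50 vs 36, diff = 14

14


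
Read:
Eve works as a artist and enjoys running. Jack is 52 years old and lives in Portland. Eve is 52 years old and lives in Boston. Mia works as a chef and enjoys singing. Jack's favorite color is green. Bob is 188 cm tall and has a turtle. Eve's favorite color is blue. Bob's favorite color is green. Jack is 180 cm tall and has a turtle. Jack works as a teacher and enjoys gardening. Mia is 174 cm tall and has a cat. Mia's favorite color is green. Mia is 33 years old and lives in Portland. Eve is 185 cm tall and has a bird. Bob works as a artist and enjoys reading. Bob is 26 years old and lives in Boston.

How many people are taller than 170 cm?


Taller than 170: 4

4


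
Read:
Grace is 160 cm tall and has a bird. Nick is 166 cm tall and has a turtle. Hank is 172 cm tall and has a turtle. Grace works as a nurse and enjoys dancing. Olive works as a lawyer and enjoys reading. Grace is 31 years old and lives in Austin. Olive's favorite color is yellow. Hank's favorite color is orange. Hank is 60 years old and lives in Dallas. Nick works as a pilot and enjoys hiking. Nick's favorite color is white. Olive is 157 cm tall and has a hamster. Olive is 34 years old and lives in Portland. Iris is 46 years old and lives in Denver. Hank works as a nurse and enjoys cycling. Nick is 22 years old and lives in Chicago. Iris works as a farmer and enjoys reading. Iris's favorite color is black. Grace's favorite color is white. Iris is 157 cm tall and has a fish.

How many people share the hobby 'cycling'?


Count: 1

1


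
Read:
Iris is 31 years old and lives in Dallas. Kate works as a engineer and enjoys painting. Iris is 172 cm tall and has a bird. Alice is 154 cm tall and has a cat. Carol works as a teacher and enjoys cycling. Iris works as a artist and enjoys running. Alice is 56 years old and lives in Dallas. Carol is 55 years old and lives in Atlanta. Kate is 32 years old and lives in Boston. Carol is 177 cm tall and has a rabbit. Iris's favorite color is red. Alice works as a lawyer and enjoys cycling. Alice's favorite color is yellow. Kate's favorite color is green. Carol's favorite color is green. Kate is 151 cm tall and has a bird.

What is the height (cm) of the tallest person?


Tallest: Carol at 177 cm

177


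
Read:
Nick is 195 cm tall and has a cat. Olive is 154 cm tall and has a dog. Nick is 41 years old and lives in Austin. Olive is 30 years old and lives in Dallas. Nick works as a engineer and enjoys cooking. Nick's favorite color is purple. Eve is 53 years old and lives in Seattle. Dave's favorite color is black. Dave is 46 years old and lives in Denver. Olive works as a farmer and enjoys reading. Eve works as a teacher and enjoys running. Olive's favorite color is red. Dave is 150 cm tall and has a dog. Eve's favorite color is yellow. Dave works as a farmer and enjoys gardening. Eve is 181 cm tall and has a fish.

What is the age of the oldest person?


Oldest: Eve at 53

53


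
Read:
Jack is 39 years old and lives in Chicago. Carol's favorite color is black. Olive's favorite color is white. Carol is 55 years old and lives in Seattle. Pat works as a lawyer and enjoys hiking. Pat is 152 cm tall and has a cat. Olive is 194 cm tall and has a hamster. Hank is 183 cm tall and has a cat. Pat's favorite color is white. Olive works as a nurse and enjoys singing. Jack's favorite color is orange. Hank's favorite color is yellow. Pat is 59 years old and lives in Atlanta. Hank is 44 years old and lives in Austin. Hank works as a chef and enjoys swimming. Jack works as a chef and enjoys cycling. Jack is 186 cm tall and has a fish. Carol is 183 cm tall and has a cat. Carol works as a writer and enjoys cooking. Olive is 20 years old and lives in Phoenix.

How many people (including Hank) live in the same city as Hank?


Hank lives in Austin. Count = 1

1


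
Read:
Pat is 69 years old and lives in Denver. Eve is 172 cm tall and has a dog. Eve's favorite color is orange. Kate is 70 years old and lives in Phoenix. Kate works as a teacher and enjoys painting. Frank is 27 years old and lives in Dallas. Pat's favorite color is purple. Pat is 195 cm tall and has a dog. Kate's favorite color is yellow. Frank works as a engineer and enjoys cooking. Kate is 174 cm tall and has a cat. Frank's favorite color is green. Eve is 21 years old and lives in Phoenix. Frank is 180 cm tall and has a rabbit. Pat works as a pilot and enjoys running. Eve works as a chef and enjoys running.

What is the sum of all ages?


21+27+70+69 = 187

187


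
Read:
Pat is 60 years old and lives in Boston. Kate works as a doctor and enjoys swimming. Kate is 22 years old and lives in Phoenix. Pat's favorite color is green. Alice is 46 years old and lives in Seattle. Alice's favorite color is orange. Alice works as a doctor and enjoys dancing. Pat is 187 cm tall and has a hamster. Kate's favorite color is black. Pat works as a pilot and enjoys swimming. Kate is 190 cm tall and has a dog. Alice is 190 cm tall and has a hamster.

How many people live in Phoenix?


Count in Phoenix: 1

1


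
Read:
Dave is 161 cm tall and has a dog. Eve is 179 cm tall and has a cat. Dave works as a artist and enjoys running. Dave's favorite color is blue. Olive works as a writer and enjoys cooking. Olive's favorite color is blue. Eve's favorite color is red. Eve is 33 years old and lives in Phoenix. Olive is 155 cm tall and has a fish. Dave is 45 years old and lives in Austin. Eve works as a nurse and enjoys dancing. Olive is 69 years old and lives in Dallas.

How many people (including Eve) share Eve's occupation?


Eve is a nurse. Count = 1

1


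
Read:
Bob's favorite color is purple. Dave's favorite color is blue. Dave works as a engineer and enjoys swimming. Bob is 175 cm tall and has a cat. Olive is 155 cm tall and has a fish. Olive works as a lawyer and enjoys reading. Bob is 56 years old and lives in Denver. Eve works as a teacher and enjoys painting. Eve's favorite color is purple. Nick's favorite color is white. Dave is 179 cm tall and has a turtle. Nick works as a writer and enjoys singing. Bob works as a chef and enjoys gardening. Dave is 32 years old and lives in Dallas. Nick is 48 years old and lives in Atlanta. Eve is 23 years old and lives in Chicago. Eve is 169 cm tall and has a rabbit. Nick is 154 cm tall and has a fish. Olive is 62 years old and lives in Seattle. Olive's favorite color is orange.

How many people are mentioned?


People: Olive, Nick, Bob, Dave, Eve. Count = 5

5


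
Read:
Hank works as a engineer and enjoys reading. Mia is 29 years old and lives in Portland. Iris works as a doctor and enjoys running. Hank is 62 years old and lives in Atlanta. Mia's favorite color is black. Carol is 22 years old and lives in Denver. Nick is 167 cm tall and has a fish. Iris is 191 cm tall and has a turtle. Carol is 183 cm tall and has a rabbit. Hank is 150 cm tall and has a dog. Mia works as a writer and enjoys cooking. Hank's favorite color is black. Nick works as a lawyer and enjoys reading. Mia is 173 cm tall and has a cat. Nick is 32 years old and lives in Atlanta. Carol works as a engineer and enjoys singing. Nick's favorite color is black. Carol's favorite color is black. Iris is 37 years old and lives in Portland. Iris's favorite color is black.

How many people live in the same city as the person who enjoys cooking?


Person with hobby cooking is Mia, city Portland. Count = 2

2


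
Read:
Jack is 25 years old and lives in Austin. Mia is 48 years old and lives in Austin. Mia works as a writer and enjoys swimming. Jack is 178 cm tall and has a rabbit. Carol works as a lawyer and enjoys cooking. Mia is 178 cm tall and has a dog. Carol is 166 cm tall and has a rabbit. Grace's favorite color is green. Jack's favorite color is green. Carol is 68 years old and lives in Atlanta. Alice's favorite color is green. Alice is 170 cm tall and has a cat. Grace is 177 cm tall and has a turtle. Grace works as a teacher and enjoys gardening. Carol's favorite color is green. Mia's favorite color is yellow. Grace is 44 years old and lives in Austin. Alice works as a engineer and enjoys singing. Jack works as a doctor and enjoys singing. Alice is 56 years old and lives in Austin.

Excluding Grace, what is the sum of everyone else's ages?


Sum (excluding Grace): 197

197


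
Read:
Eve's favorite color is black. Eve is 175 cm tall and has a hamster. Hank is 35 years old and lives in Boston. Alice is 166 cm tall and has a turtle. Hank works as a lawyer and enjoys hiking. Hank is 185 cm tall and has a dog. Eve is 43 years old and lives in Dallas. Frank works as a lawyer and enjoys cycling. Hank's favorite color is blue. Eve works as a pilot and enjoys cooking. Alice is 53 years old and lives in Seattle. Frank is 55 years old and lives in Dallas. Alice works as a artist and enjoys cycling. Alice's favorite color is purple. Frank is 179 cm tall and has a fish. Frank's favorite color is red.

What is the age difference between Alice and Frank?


|53 - 55| = 2

2


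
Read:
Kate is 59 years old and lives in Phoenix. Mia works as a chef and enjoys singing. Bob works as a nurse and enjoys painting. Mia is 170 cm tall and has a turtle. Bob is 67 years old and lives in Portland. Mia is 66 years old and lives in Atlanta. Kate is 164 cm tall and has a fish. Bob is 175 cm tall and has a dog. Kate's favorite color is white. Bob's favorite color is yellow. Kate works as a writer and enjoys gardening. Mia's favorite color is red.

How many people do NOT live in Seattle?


Not in Seattle: 3

3


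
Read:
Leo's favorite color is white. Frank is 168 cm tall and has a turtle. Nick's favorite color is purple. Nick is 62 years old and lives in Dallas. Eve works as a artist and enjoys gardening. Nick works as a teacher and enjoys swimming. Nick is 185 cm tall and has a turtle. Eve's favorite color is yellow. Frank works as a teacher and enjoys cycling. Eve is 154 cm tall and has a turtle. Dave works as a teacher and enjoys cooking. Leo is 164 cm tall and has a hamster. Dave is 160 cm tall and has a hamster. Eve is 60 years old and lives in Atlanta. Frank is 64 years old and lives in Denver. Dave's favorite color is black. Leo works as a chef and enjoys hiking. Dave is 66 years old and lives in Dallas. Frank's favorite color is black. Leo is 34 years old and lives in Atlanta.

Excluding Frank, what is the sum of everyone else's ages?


Sum (excluding Frank): 222

222


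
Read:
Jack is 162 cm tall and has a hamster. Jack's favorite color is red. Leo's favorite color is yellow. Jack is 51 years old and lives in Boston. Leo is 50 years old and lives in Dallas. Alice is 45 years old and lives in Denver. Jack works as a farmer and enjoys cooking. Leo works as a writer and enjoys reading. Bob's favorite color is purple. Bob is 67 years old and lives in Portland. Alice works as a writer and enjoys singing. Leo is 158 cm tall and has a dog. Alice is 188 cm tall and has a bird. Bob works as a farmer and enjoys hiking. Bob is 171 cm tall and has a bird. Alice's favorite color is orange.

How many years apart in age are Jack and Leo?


51 vs 50, diff = 1

1


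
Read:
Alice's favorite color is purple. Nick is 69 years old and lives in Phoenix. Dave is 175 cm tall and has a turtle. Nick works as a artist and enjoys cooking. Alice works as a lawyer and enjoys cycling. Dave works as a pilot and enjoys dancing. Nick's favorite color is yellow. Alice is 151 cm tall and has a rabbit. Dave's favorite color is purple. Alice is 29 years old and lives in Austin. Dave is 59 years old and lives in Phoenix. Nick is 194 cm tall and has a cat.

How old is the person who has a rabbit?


Person with rabbit is Alice, age 29

29


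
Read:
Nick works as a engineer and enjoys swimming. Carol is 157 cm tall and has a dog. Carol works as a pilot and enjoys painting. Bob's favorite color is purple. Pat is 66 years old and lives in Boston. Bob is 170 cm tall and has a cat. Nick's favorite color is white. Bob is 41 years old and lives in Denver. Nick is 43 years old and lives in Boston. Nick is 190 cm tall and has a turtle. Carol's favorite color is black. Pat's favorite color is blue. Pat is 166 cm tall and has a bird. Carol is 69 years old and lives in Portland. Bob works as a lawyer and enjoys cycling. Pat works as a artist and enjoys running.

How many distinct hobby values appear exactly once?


Unique hobby values: 4

4


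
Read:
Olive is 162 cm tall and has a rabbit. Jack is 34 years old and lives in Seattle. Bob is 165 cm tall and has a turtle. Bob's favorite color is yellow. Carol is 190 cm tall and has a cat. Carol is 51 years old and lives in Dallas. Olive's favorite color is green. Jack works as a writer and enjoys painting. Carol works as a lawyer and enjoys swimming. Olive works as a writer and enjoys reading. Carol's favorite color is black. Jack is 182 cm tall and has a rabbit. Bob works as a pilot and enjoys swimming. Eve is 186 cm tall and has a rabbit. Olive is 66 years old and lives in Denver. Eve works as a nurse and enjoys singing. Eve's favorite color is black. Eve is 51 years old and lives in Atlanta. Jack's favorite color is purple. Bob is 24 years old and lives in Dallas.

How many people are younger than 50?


Filter: 2

2


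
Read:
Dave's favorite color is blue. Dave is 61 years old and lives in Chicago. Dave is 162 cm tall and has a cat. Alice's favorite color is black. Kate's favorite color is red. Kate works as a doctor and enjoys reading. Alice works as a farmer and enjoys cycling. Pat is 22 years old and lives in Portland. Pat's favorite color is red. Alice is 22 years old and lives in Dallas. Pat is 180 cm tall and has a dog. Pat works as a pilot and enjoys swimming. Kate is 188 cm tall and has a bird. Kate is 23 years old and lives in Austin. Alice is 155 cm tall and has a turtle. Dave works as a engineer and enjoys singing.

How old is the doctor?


The doctor is Kate, age 23

23


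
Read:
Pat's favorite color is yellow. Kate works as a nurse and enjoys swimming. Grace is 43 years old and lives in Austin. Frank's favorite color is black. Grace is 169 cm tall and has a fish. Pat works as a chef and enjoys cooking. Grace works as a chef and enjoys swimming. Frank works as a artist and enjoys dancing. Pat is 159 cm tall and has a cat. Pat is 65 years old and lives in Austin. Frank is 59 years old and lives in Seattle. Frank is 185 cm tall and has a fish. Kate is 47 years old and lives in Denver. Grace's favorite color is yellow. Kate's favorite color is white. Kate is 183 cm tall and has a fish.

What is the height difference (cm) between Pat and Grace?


|159 - 169| = 10

10


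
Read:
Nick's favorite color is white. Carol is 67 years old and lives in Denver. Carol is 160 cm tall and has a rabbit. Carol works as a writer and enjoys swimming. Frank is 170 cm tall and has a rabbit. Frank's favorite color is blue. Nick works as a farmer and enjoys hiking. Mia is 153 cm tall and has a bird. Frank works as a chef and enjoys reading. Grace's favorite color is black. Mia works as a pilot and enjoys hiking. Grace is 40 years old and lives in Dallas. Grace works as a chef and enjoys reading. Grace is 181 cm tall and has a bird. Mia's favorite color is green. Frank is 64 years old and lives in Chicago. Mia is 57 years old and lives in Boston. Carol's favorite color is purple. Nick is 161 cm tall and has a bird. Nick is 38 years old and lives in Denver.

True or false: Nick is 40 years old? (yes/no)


Nick is actually 38. no

no


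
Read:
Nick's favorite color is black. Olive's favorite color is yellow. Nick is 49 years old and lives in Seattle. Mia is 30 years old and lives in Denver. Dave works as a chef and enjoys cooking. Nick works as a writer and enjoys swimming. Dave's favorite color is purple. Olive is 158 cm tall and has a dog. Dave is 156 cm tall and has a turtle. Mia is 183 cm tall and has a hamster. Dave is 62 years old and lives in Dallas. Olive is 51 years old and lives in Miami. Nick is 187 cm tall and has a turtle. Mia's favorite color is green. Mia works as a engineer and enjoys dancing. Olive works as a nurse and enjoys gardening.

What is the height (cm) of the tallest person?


Tallest: Nick at 187 cm

187


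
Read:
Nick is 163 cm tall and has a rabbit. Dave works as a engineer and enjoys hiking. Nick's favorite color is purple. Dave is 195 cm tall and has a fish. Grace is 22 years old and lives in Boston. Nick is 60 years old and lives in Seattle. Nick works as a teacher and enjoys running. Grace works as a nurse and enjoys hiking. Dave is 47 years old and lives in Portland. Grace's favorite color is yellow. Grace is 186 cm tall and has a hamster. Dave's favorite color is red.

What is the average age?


Sum=129, n=3, avg=43

43


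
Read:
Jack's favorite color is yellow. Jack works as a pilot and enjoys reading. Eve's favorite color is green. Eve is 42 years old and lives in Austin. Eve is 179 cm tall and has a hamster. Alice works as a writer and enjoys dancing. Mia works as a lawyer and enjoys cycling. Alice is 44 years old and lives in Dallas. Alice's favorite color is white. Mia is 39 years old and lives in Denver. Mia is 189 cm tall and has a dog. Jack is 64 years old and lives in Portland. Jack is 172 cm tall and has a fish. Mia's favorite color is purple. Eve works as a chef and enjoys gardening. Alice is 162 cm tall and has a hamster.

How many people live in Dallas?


Count in Dallas: 1

1


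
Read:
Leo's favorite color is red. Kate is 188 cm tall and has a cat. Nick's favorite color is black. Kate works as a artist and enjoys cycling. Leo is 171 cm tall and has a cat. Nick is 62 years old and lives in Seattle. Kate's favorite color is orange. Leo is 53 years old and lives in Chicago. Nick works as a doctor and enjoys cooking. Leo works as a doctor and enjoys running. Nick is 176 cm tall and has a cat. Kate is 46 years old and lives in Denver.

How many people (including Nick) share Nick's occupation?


Nick is a doctor. Count = 2

2


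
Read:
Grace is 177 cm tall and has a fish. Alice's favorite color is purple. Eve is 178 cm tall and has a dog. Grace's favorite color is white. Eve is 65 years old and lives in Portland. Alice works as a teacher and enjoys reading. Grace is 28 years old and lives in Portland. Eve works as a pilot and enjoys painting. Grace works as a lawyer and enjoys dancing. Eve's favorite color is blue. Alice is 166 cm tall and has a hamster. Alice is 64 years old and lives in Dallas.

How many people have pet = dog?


Count: 1

1


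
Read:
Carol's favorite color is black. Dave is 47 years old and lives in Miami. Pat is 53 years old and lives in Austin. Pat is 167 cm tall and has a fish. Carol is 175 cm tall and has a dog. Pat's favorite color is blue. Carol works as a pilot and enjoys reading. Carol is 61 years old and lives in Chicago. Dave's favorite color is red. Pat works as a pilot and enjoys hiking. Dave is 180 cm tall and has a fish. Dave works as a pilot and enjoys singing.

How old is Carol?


Carol is 61 years old

61


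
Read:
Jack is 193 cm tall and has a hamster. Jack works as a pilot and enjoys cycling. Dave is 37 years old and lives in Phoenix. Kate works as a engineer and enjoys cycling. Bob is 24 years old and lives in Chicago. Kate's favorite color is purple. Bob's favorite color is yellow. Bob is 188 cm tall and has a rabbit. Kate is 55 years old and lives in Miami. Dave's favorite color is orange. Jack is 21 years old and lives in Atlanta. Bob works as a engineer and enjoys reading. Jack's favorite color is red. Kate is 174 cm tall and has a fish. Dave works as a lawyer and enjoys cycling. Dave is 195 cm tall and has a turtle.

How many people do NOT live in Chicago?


Not in Chicago: 3

3


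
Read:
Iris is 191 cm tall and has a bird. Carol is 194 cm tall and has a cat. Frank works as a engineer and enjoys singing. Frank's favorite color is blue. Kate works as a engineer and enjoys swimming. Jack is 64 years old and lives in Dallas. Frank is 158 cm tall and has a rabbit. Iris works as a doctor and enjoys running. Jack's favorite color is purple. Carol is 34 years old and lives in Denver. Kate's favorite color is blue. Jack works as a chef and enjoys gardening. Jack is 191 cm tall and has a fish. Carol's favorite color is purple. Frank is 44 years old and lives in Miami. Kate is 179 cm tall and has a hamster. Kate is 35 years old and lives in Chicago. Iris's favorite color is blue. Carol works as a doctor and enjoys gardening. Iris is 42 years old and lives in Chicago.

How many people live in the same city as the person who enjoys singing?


Person with hobby singing is Frank, city Miami. Count = 1

1


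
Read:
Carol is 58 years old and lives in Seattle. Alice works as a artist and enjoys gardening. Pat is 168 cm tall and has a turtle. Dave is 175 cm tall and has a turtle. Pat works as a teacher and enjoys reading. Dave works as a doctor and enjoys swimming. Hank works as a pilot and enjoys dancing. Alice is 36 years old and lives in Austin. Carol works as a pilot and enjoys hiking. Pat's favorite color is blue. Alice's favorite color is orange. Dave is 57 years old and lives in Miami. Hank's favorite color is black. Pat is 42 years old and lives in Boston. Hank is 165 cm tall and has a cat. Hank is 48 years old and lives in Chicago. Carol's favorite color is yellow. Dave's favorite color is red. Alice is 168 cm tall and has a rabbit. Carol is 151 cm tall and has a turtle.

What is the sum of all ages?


42+36+58+57+48 = 241

241


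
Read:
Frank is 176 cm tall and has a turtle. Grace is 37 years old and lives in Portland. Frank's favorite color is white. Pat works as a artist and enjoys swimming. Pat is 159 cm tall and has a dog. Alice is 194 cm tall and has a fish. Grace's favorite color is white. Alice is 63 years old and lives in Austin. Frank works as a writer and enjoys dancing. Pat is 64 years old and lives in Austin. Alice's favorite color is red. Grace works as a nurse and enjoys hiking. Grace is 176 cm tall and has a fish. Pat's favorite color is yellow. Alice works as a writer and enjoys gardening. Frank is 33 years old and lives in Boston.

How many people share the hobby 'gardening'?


Count: 1

1


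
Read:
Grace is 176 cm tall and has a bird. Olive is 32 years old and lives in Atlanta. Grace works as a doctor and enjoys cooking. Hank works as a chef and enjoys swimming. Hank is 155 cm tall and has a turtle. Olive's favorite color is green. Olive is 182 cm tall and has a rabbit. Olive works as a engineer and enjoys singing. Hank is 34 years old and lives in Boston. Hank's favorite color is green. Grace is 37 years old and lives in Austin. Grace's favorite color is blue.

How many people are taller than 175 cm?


Taller than 175: 2

2


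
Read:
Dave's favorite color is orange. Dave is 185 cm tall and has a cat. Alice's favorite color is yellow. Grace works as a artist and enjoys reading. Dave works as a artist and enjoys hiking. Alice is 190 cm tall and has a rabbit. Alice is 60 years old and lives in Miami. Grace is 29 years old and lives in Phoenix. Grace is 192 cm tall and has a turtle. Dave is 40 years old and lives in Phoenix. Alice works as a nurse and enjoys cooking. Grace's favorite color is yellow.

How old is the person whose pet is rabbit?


Person with pet=rabbit is Alice, age 60

60


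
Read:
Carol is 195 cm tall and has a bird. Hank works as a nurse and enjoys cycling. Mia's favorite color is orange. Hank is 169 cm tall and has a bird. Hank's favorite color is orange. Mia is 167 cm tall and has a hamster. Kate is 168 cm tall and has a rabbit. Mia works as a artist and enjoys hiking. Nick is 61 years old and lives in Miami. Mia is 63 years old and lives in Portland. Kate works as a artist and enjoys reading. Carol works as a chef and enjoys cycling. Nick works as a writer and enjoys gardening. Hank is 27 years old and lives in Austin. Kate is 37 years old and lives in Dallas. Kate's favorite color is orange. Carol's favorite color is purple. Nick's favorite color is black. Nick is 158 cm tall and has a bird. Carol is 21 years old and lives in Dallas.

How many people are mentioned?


People: Kate, Hank, Carol, Mia, Nick. Count = 5

5


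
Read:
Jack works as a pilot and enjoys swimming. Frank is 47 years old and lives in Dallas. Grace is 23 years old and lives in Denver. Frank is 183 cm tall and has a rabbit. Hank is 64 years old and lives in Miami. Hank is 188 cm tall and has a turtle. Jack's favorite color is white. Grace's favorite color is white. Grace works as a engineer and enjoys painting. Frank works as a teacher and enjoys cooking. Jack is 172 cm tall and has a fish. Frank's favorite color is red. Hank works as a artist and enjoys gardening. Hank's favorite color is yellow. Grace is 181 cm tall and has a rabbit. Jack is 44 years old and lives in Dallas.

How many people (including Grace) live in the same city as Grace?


Grace lives in Denver. Count = 1

1


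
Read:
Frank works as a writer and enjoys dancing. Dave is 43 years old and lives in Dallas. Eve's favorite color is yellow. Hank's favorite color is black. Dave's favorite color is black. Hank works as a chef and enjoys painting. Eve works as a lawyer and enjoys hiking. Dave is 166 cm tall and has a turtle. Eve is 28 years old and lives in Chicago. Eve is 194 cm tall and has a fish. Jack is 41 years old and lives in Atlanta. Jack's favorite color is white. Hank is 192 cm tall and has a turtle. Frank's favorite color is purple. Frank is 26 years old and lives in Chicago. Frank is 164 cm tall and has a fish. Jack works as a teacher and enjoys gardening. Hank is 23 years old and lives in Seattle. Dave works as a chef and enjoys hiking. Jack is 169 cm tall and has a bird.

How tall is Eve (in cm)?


Eve is 194 cm tall

194


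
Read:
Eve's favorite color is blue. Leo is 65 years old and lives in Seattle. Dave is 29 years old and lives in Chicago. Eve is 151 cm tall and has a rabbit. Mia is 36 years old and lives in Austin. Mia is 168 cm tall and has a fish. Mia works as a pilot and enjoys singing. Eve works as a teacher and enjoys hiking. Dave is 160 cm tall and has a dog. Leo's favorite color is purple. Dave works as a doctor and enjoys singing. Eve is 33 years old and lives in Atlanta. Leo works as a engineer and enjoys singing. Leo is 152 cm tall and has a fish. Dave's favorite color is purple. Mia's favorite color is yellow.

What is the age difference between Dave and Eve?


|29 - 33| = 4

4


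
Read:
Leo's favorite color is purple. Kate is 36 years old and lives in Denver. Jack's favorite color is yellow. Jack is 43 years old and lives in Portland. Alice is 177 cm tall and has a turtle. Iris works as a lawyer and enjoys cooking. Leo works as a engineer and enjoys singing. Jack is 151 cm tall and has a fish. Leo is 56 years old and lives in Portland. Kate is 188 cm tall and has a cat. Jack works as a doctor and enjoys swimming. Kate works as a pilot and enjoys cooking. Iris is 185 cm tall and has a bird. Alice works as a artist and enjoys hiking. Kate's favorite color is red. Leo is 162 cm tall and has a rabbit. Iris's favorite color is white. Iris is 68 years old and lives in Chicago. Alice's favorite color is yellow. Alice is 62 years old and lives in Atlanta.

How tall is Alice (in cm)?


Alice is 177 cm tall

177
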